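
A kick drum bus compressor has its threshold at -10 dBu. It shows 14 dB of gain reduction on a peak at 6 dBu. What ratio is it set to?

Input overshoot = 6 − (-10) = 16 dB.
Output overshoot = 16 − 14 = 2 dB.
Ratio = input overshoot / output overshoot = 16 / 2 = 8.

8:1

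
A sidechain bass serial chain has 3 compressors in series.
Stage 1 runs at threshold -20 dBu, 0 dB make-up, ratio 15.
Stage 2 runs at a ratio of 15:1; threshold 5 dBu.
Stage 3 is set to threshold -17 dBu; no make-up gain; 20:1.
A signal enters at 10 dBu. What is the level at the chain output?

Stage 1: 30 dB above -20 dBu, reduced 15:1 to 2 dB above → -18 dBu.
Stage 2: -18 dBu is at or below the 5 dBu threshold — no compression; output -18 dBu.
Stage 3: -18 dBu ≤ -17 dBu, so stage 3 doesn't engage; output -18 dBu.

-18 dBu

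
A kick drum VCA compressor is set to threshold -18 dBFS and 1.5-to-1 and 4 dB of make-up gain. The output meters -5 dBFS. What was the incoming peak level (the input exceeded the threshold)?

-4.5 dBFS

Stripping the +4 dB make-up gives -9 dBFS at the gain stage.
Post-compression overshoot = -9 − (-18) = 9 dB.
Input overshoot = R × output overshoot = 13.5 dB → input = -18 + 13.5 = -4.5 dBFS.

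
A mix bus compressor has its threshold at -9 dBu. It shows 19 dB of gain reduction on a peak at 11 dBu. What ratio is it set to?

20:1

Input overshoot = 11 − (-9) = 20 dB.
Output overshoot = 20 − 19 = 1 dB.
Ratio = input overshoot / output overshoot = 20 / 1 = 20.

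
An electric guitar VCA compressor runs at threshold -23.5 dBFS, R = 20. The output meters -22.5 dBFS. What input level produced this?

The compressed level sits -22.5 − (-23.5) = 1 dB over threshold.
Undo the ratio: input overshoot = 1 × 20 = 20 dB, giving input = -3.5 dBFS.

-3.5 dBFS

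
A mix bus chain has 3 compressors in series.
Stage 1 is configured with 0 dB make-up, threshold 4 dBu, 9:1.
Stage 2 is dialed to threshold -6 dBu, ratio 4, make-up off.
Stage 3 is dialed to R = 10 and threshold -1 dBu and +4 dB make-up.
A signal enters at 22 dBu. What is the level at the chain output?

1 dBu

Stage 1: overshoot 18 dB → 18/9 = 2 dB → 6 dBu.
Stage 2: overshoot 12 dB → 12/4 = 3 dB → -3 dBu.
Stage 3: below threshold (-3 ≤ -1); passes unchanged; make-up brings it to 1 dBu.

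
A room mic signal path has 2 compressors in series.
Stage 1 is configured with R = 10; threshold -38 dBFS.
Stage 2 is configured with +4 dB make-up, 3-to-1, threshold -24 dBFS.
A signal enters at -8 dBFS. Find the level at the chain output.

Stage 1: 30 dB above -38 dBFS, reduced 10:1 to 3 dB above → -35 dBFS.
Stage 2: below threshold (-35 ≤ -24); passes unchanged; make-up brings it to -31 dBFS.

-31 dBFS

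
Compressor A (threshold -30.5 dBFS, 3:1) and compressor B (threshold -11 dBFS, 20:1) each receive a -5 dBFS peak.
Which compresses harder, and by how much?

A: overshoot 25.5 dB → output overshoot 8.5 dB → GR 17 dB.
B: overshoot 6 dB → output overshoot 0.3 dB → GR 5.7 dB.
A reduces 11.3 dB more.

A, by 11.3 dB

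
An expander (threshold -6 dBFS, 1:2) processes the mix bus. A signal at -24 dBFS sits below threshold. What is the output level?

Undershoot = (-6) − (-24) = 18 dB.
At 1:2, that expands to 36 dB under threshold.
Output = -6 − 36 = -42 dBFS.

-42 dBFS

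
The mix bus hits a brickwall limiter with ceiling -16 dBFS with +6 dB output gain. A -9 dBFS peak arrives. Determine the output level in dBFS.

-10 dBFS

At ∞:1, everything above -16 dBFS is held at the ceiling.
Output gain then adds 6 dB: -16 + 6 = -10 dBFS.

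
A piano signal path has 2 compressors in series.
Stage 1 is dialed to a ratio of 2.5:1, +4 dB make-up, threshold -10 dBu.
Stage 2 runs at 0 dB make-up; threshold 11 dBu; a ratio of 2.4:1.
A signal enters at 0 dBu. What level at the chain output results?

-2 dBu

Stage 1: overshoot 10 dB → 10/2.5 = 4 dB → -6 dBu; +4 dB make-up → -2 dBu.
Stage 2: -2 dBu ≤ 11 dBu, so stage 2 doesn't engage; output -2 dBu.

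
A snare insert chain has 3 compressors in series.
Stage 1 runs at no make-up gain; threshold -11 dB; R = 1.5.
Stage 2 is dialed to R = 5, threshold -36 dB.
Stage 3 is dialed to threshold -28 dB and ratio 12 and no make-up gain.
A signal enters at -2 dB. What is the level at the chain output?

Stage 1: -2 dB is 9 dB over -11 dB; at 1.5:1 that becomes 6 dB over, giving -5 dB.
Stage 2: 31 dB above -36 dB, reduced 5:1 to 6.2 dB above → -29.8 dB.
Stage 3: -29.8 dB is at or below the -28 dB threshold — no compression; output -29.8 dB.

-29.8 dB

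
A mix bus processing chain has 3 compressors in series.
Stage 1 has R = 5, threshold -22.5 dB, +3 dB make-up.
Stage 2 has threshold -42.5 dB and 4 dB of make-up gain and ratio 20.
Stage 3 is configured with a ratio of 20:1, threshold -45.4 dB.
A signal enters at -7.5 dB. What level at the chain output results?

-44.99 dB

Stage 1: 15 dB above -22.5 dB, reduced 5:1 to 3 dB above → -19.5 dB; +3 dB make-up → -16.5 dB.
Stage 2: overshoot 26 dB → 26/20 = 1.3 dB → -41.2 dB; +4 dB make-up → -37.2 dB.
Stage 3: -37.2 dB is 8.2 dB over -45.4 dB; at 20:1 that becomes 0.41 dB over, giving -44.99 dB.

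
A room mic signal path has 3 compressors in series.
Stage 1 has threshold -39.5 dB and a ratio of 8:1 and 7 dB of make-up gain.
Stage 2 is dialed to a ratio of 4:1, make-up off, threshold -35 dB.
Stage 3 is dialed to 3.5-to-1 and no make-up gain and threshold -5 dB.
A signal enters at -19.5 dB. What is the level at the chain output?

Stage 1: overshoot 20 dB → 20/8 = 2.5 dB → -37 dB; +7 dB make-up → -30 dB.
Stage 2: 5 dB above -35 dB, reduced 4:1 to 1.25 dB above → -33.75 dB.
Stage 3: -33.75 dB is at or below the -5 dB threshold — no compression; output -33.75 dB.

-33.75 dB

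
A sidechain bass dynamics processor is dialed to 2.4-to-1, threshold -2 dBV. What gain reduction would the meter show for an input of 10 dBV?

The signal is 12 dB above threshold.
At 2.4:1, output sits 12/2.4 = 5 dB above threshold.
GR = overshoot in − overshoot out = 12 − 5 = 7 dB.

7 dB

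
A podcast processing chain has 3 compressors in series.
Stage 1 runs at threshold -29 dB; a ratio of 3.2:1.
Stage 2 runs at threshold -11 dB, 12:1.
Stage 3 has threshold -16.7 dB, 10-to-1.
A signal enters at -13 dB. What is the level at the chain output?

-24 dB

Stage 1: overshoot 16 dB → 16/3.2 = 5 dB → -24 dB.
Stage 2: below threshold (-24 ≤ -11); passes unchanged; output -24 dB.
Stage 3: below threshold (-24 ≤ -16.7); passes unchanged; output -24 dB.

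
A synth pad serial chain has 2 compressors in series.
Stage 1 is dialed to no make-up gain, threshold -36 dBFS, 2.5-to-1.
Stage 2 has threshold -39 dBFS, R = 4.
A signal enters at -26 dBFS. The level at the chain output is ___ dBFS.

-37.25 dBFS

Stage 1: 10 dB above -36 dBFS, reduced 2.5:1 to 4 dB above → -32 dBFS.
Stage 2: -32 dBFS is 7 dB over -39 dBFS; at 4:1 that becomes 1.75 dB over, giving -37.25 dBFS.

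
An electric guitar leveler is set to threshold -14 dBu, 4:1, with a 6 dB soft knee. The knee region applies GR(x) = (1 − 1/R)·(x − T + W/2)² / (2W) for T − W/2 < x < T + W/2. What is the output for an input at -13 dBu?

x − T + W/2 = -13 − (-14) + 3 = 4.
GR = (1 − 1/4) × 4² / 12 = 0.75 × 16 / 12 = 1 dB.
Output = -13 − 1 = -14 dBu.

-14 dBu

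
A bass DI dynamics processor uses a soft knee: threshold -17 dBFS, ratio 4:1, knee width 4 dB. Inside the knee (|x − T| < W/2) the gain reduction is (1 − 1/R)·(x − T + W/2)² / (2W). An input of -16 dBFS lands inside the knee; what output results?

-16.84375 dBFS

x − T + W/2 = -16 − (-17) + 2 = 3.
GR = (1 − 1/4) × 3² / 8 = 0.75 × 9 / 8 = 0.84375 dB.
Output = -16 − 0.84375 = -16.84375 dBFS.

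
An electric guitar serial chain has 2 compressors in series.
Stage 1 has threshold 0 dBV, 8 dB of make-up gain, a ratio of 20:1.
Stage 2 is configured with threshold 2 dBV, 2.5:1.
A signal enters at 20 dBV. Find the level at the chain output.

4.8 dBV

Stage 1: 20 dB above 0 dBV, reduced 20:1 to 1 dB above → 1 dBV; +8 dB make-up → 9 dBV.
Stage 2: 7 dB above 2 dBV, reduced 2.5:1 to 2.8 dB above → 4.8 dBV.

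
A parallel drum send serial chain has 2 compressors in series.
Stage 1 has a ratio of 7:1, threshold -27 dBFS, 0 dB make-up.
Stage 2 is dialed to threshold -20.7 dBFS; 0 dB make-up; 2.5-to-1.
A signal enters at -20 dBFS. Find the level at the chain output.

Stage 1: overshoot 7 dB → 7/7 = 1 dB → -26 dBFS.
Stage 2: -26 dBFS is at or below the -20.7 dBFS threshold — no compression; output -26 dBFS.

-26 dBFS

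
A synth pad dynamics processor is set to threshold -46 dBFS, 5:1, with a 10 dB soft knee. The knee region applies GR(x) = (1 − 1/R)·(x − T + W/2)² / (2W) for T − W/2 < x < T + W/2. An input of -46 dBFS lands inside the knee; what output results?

x − T + W/2 = -46 − (-46) + 5 = 5.
GR = (1 − 1/5) × 5² / 20 = 0.8 × 25 / 20 = 1 dB.
Output = -46 − 1 = -47 dBFS.

-47 dBFS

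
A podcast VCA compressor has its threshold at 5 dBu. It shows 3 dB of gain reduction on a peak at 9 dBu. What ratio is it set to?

Input overshoot = 9 − 5 = 4 dB.
Output overshoot = 4 − 3 = 1 dB.
Ratio = input overshoot / output overshoot = 4 / 1 = 4.

4:1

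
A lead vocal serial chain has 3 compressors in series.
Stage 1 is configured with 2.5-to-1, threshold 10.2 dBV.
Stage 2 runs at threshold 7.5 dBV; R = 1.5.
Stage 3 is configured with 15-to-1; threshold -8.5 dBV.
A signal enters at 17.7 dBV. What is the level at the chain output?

-7.18 dBV

Stage 1: overshoot 7.5 dB → 7.5/2.5 = 3 dB → 13.2 dBV.
Stage 2: 5.7 dB above 7.5 dBV, reduced 1.5:1 to 3.8 dB above → 11.3 dBV.
Stage 3: 19.8 dB above -8.5 dBV, reduced 15:1 to 1.32 dB above → -7.18 dBV.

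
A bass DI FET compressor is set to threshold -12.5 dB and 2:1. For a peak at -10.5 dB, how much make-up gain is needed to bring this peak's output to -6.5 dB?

The peak compresses to -12.5 + 2/2 = -11.5 dB.
To reach -6.5 dB requires -6.5 − (-11.5) = 5 dB of make-up.

5 dB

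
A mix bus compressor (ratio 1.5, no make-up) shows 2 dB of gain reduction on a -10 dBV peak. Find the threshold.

Gain reduction = -10 − (-12) = 2 dB; output overshoot = GR / (R − 1) = 2 / 0.5 = 4 dB.
Threshold = output − output overshoot = -12 − 4 = -16 dBV.

-16 dBV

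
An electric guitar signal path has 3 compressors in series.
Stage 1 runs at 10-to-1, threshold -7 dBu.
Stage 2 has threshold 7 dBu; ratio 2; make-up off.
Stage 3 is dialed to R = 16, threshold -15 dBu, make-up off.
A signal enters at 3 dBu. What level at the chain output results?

Stage 1: 10 dB above -7 dBu, reduced 10:1 to 1 dB above → -6 dBu.
Stage 2: below threshold (-6 ≤ 7); passes unchanged; output -6 dBu.
Stage 3: -6 dBu is 9 dB over -15 dBu; at 16:1 that becomes 0.5625 dB over, giving -14.4375 dBu.

-14.4375 dBu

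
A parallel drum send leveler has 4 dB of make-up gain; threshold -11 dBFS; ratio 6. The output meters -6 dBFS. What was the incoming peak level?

Remove make-up: -6 − 4 = -10 dBFS.
That's 1 dB above the -11 dBFS threshold.
Before 6:1 compression the overshoot was 1 × 6 = 6 dB, so input = -11 + 6 = -5 dBFS.

-5 dBFS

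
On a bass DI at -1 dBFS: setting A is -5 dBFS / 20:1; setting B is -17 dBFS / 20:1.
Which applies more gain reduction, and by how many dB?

B, by 11.4 dB

A: 4 dB over, compressed to 0.2 dB over, so 3.8 dB of GR.
B: 16 dB over, compressed to 0.8 dB over, so 15.2 dB of GR.
Difference: 11.4 dB in favour of B.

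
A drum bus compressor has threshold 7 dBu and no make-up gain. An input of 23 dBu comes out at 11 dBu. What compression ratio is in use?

4:1

Input overshoot = 23 − 7 = 16 dB; output overshoot = 11 − 7 = 4 dB.
Ratio = 16 / 4 = 4.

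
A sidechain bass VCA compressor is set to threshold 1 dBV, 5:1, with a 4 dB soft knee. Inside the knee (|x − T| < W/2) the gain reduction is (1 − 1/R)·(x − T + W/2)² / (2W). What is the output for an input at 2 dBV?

1.1 dBV

x − T + W/2 = 2 − 1 + 2 = 3.
GR = (1 − 1/5) × 3² / 8 = 0.8 × 9 / 8 = 0.9 dB.
Output = 2 − 0.9 = 1.1 dBV.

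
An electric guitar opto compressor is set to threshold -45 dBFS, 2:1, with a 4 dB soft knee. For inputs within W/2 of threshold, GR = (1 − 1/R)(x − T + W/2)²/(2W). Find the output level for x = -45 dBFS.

-45.25 dBFS

x − T + W/2 = -45 − (-45) + 2 = 2.
GR = (1 − 1/2) × 2² / 8 = 0.5 × 4 / 8 = 0.25 dB.
Output = -45 − 0.25 = -45.25 dBFS.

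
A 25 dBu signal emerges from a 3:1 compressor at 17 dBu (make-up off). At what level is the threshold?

Gain reduction = 25 − 17 = 8 dB; output overshoot = GR / (R − 1) = 8 / 2 = 4 dB.
Threshold = output − output overshoot = 17 − 4 = 13 dBu.

13 dBu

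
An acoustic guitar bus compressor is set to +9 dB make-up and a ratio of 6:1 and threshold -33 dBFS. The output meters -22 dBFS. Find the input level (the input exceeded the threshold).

-21 dBFS

Before make-up, the level was -22 − 9 = -31 dBFS.
The compressed level sits -31 − (-33) = 2 dB over threshold.
Undo the ratio: input overshoot = 2 × 6 = 12 dB, giving input = -21 dBFS.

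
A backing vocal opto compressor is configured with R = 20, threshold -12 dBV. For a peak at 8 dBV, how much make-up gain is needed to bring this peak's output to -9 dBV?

The peak compresses to -12 + 20/20 = -11 dBV.
To reach -9 dBV requires -9 − (-11) = 2 dB of make-up.

2 dB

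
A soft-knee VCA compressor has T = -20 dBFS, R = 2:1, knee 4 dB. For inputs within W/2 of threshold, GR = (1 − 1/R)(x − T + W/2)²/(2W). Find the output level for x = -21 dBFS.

-21.0625 dBFS

x − T + W/2 = -21 − (-20) + 2 = 1.
GR = (1 − 1/2) × 1² / 8 = 0.5 × 1 / 8 = 0.0625 dB.
Output = -21 − 0.0625 = -21.0625 dBFS.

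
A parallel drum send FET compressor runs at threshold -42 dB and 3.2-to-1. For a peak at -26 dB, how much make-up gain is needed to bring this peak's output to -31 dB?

The peak compresses to -42 + 16/3.2 = -37 dB.
To reach -31 dB requires -31 − (-37) = 6 dB of make-up.

6 dB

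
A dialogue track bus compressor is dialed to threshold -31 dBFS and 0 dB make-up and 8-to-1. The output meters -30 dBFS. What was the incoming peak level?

-23 dBFS

Post-compression overshoot = -30 − (-31) = 1 dB.
Undo the ratio: input overshoot = 1 × 8 = 8 dB, giving input = -23 dBFS.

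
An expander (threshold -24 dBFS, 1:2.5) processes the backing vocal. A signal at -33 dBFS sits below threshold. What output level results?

Undershoot = (-24) − (-33) = 9 dB.
At 1:2.5, that expands to 22.5 dB under threshold.
Output = -24 − 22.5 = -46.5 dBFS.

-46.5 dBFS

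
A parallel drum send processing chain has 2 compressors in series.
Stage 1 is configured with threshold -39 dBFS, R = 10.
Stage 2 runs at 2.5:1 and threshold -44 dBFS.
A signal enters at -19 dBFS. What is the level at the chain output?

Stage 1: 20 dB above -39 dBFS, reduced 10:1 to 2 dB above → -37 dBFS.
Stage 2: overshoot 7 dB → 7/2.5 = 2.8 dB → -41.2 dBFS.

-41.2 dBFS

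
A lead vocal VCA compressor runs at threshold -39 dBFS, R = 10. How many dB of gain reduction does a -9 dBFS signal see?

-9 dBFS exceeds the threshold by 30 dB.
At 10:1, output sits 30/10 = 3 dB above threshold.
Gain reduction = 30 − 3 = 27 dB.

27 dB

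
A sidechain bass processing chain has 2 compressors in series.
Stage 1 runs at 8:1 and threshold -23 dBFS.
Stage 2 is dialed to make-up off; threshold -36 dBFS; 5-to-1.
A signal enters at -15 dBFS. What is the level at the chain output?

-33.2 dBFS

Stage 1: 8 dB above -23 dBFS, reduced 8:1 to 1 dB above → -22 dBFS.
Stage 2: 14 dB above -36 dBFS, reduced 5:1 to 2.8 dB above → -33.2 dBFS.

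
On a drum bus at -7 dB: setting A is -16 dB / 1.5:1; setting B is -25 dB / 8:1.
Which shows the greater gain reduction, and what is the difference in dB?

A: GR = 9 − 9/1.5 = 3 dB.
B: GR = 18 − 18/8 = 15.75 dB.
Difference: 12.75 dB in favour of B.

B, by 12.75 dB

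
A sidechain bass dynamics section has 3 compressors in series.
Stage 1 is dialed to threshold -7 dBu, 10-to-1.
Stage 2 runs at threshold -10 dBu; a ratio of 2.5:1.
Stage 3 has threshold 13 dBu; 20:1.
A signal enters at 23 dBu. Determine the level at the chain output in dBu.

-7.6 dBu

Stage 1: overshoot 30 dB → 30/10 = 3 dB → -4 dBu.
Stage 2: 6 dB above -10 dBu, reduced 2.5:1 to 2.4 dB above → -7.6 dBu.
Stage 3: -7.6 dBu is at or below the 13 dBu threshold — no compression; output -7.6 dBu.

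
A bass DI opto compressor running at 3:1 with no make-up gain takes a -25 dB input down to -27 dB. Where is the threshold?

Let T be the threshold. Output overshoot = (input overshoot)/R, so -27 − T = (-25 − T)/3.
3·(-27 − T) = -25 − T → 2·T = -81 − (-25) = -56.
T = -56/2 = -28 dB.

-28 dB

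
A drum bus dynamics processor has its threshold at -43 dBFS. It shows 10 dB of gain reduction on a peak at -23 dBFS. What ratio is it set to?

2:1

Input overshoot = -23 − (-43) = 20 dB.
Output overshoot = 20 − 10 = 10 dB.
Ratio = input overshoot / output overshoot = 20 / 10 = 2.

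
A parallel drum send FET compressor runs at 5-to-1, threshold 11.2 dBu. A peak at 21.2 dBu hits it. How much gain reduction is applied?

21.2 dBu exceeds the threshold by 10 dB.
After 5:1 compression the overshoot becomes 10/5 = 2 dB.
Gain reduction = 10 − 2 = 8 dB.

8 dB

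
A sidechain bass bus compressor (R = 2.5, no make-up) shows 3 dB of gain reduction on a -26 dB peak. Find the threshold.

-31 dB

Gain reduction = -26 − (-29) = 3 dB; output overshoot = GR / (R − 1) = 3 / 1.5 = 2 dB.
Threshold = output − output overshoot = -29 − 2 = -31 dB.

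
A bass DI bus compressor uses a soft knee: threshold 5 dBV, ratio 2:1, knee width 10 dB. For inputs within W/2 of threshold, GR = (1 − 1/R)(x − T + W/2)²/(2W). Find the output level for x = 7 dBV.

5.775 dBV

x − T + W/2 = 7 − 5 + 5 = 7.
GR = (1 − 1/2) × 7² / 20 = 0.5 × 49 / 20 = 1.225 dB.
Output = 7 − 1.225 = 5.775 dBV.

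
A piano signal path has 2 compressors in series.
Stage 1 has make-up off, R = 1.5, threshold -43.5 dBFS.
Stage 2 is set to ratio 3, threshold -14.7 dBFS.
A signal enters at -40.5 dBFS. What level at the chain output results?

-41.5 dBFS

Stage 1: overshoot 3 dB → 3/1.5 = 2 dB → -41.5 dBFS.
Stage 2: -41.5 dBFS ≤ -14.7 dBFS, so stage 2 doesn't engage; output -41.5 dBFS.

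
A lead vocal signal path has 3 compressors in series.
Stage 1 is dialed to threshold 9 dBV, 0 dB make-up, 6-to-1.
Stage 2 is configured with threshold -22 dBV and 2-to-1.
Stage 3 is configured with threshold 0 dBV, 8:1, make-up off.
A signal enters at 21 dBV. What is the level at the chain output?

Stage 1: 12 dB above 9 dBV, reduced 6:1 to 2 dB above → 11 dBV.
Stage 2: 11 dBV is 33 dB over -22 dBV; at 2:1 that becomes 16.5 dB over, giving -5.5 dBV.
Stage 3: -5.5 dBV ≤ 0 dBV, so stage 3 doesn't engage; output -5.5 dBV.

-5.5 dBV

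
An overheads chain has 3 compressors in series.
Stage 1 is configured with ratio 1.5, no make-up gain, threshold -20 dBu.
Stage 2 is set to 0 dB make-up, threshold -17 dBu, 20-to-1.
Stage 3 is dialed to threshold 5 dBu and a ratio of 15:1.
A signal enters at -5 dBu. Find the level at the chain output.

-16.65 dBu

Stage 1: overshoot 15 dB → 15/1.5 = 10 dB → -10 dBu.
Stage 2: overshoot 7 dB → 7/20 = 0.35 dB → -16.65 dBu.
Stage 3: below threshold (-16.65 ≤ 5); passes unchanged; output -16.65 dBu.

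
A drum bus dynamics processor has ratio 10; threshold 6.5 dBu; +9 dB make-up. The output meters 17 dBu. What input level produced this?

Stripping the +9 dB make-up gives 8 dBu at the gain stage.
That's 1.5 dB above the 6.5 dBu threshold.
Undo the ratio: input overshoot = 1.5 × 10 = 15 dB, giving input = 21.5 dBu.

21.5 dBu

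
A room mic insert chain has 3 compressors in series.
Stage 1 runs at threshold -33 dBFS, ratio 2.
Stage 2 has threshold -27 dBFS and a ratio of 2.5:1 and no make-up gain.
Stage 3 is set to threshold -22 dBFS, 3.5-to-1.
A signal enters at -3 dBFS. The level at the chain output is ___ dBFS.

-23.4 dBFS

Stage 1: overshoot 30 dB → 30/2 = 15 dB → -18 dBFS.
Stage 2: 9 dB above -27 dBFS, reduced 2.5:1 to 3.6 dB above → -23.4 dBFS.
Stage 3: below threshold (-23.4 ≤ -22); passes unchanged; output -23.4 dBFS.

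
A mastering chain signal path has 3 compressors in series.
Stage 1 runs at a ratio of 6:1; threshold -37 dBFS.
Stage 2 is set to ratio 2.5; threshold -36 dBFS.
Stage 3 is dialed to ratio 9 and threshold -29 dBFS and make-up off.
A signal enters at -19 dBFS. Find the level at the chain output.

Stage 1: overshoot 18 dB → 18/6 = 3 dB → -34 dBFS.
Stage 2: overshoot 2 dB → 2/2.5 = 0.8 dB → -35.2 dBFS.
Stage 3: -35.2 dBFS ≤ -29 dBFS, so stage 3 doesn't engage; output -35.2 dBFS.

-35.2 dBFS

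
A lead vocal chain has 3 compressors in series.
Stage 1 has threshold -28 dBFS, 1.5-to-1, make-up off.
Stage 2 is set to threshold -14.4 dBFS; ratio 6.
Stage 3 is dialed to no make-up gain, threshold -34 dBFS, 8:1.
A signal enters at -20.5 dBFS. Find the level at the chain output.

Stage 1: -20.5 dBFS is 7.5 dB over -28 dBFS; at 1.5:1 that becomes 5 dB over, giving -23 dBFS.
Stage 2: -23 dBFS ≤ -14.4 dBFS, so stage 2 doesn't engage; output -23 dBFS.
Stage 3: overshoot 11 dB → 11/8 = 1.375 dB → -32.625 dBFS.

-32.625 dBFS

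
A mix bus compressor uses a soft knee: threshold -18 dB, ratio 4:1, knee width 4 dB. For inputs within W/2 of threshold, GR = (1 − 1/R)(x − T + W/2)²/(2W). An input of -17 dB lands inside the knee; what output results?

-17.84375 dB

x − T + W/2 = -17 − (-18) + 2 = 3.
GR = (1 − 1/4) × 3² / 8 = 0.75 × 9 / 8 = 0.84375 dB.
Output = -17 − 0.84375 = -17.84375 dB.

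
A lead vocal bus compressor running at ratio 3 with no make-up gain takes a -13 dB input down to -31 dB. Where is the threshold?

Let T be the threshold. Output overshoot = (input overshoot)/R, so -31 − T = (-13 − T)/3.
3·(-31 − T) = -13 − T → 2·T = -93 − (-13) = -80.
T = -80/2 = -40 dB.

-40 dB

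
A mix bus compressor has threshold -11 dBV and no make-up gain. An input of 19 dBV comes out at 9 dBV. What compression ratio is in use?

Input overshoot = 19 − (-11) = 30 dB; output overshoot = 9 − (-11) = 20 dB.
Ratio = 30 / 20 = 1.5.

1.5:1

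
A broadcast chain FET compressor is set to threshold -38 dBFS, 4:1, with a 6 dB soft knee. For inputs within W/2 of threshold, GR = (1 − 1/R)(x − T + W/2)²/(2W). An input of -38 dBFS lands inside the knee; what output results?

x − T + W/2 = -38 − (-38) + 3 = 3.
GR = (1 − 1/4) × 3² / 12 = 0.75 × 9 / 12 = 0.5625 dB.
Output = -38 − 0.5625 = -38.5625 dBFS.

-38.5625 dBFS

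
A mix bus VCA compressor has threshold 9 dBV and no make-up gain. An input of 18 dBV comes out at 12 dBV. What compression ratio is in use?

Input overshoot = 18 − 9 = 9 dB; output overshoot = 12 − 9 = 3 dB.
Ratio = 9 / 3 = 3.

3:1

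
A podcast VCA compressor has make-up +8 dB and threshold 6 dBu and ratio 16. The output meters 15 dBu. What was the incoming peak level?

22 dBu

Remove make-up: 15 − 8 = 7 dBu.
Post-compression overshoot = 7 − 6 = 1 dB.
Undo the ratio: input overshoot = 1 × 16 = 16 dB, giving input = 22 dBu.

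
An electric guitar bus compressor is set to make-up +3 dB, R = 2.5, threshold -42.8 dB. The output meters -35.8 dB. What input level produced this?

Remove make-up: -35.8 − 3 = -38.8 dB.
The compressed level sits -38.8 − (-42.8) = 4 dB over threshold.
Undo the ratio: input overshoot = 4 × 2.5 = 10 dB, giving input = -32.8 dB.

-32.8 dB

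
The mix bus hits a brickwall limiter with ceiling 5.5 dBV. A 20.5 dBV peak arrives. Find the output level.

5.5 dBV

At ∞:1, everything above 5.5 dBV is held at the ceiling.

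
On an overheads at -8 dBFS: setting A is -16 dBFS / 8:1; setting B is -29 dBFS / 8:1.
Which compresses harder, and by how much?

A: GR = 8 − 8/8 = 7 dB.
B: GR = 21 − 21/8 = 18.375 dB.
B reduces 11.375 dB more.

B, by 11.375 dB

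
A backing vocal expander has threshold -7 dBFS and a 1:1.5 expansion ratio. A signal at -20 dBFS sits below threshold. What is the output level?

The input is 13 dB below the -7 dBFS threshold.
A 1:1.5 expander multiplies undershoot by 1.5: 13 × 1.5 = 19.5 dB below threshold.
Output = -7 − 19.5 = -26.5 dBFS.

-26.5 dBFS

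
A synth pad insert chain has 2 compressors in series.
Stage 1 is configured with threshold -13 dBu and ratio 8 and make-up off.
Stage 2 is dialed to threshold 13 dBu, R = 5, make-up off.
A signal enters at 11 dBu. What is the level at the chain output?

-10 dBu

Stage 1: overshoot 24 dB → 24/8 = 3 dB → -10 dBu.
Stage 2: below threshold (-10 ≤ 13); passes unchanged; output -10 dBu.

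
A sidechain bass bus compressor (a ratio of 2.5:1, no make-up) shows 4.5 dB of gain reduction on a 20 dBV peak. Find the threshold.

12.5 dBV

Let T be the threshold. Output overshoot = (input overshoot)/R, so 15.5 − T = (20 − T)/2.5.
2.5·(15.5 − T) = 20 − T → 1.5·T = 38.75 − 20 = 18.75.
T = 18.75/1.5 = 12.5 dBV.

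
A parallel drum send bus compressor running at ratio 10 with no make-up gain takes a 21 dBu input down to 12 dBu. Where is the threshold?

Let T be the threshold. Output overshoot = (input overshoot)/R, so 12 − T = (21 − T)/10.
10·(12 − T) = 21 − T → 9·T = 120 − 21 = 99.
T = 99/9 = 11 dBu.

11 dBu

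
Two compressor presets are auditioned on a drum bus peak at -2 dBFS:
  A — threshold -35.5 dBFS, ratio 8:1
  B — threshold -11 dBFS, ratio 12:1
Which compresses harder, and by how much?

A: overshoot 33.5 dB → output overshoot 4.1875 dB → GR 29.3125 dB.
B: overshoot 9 dB → output overshoot 0.75 dB → GR 8.25 dB.
A applies 21.0625 dB more gain reduction.

A, by 21.0625 dB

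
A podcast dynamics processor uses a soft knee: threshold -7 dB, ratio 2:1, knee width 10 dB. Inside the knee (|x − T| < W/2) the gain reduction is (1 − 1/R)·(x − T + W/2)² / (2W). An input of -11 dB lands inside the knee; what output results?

-11.025 dB

x − T + W/2 = -11 − (-7) + 5 = 1.
GR = (1 − 1/2) × 1² / 20 = 0.5 × 1 / 20 = 0.025 dB.
Output = -11 − 0.025 = -11.025 dB.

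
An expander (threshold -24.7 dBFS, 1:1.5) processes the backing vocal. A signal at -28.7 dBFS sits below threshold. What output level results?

-30.7 dBFS

The input is 4 dB below the -24.7 dBFS threshold.
A 1:1.5 expander multiplies undershoot by 1.5: 4 × 1.5 = 6 dB below threshold.
Output = -24.7 − 6 = -30.7 dBFS.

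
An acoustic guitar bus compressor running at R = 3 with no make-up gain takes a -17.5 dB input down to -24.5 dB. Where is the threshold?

-28 dB

Gain reduction = -17.5 − (-24.5) = 7 dB; output overshoot = GR / (R − 1) = 7 / 2 = 3.5 dB.
Threshold = output − output overshoot = -24.5 − 3.5 = -28 dB.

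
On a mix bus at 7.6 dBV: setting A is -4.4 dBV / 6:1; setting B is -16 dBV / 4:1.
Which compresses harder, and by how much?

A: 12 dB over, compressed to 2 dB over, so 10 dB of GR.
B: 23.6 dB over, compressed to 5.9 dB over, so 17.7 dB of GR.
Difference: 7.7 dB in favour of B.

B, by 7.7 dB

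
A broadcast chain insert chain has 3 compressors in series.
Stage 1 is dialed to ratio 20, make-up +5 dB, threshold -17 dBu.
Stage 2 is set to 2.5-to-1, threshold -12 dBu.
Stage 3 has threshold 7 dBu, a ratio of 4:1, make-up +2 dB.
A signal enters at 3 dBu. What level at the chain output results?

Stage 1: 20 dB above -17 dBu, reduced 20:1 to 1 dB above → -16 dBu; +5 dB make-up → -11 dBu.
Stage 2: 1 dB above -12 dBu, reduced 2.5:1 to 0.4 dB above → -11.6 dBu.
Stage 3: below threshold (-11.6 ≤ 7); passes unchanged; make-up brings it to -9.6 dBu.

-9.6 dBu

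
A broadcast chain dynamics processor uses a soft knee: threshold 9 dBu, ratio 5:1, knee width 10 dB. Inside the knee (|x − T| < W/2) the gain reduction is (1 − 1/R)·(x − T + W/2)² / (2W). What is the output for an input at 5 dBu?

4.96 dBu

x − T + W/2 = 5 − 9 + 5 = 1.
GR = (1 − 1/5) × 1² / 20 = 0.8 × 1 / 20 = 0.04 dB.
Output = 5 − 0.04 = 4.96 dBu.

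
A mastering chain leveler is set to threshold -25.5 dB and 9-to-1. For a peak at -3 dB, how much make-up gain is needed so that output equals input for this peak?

20 dB

Overshoot 22.5 dB → 22.5/9 = 2.5 dB after compression, so the compressed level is -25.5 + 2.5 = -23 dB.
Make-up = target − compressed = -3 − (-23) = 20 dB.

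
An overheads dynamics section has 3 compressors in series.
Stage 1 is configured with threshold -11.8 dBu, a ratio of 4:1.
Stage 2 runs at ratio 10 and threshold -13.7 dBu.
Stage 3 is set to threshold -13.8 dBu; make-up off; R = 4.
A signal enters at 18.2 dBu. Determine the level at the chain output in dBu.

-13.54 dBu

Stage 1: 30 dB above -11.8 dBu, reduced 4:1 to 7.5 dB above → -4.3 dBu.
Stage 2: -4.3 dBu is 9.4 dB over -13.7 dBu; at 10:1 that becomes 0.94 dB over, giving -12.76 dBu.
Stage 3: overshoot 1.04 dB → 1.04/4 = 0.26 dB → -13.54 dBu.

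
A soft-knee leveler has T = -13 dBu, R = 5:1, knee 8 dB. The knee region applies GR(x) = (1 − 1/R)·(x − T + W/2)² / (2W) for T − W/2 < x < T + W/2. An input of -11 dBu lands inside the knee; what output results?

-12.8 dBu

x − T + W/2 = -11 − (-13) + 4 = 6.
GR = (1 − 1/5) × 6² / 16 = 0.8 × 36 / 16 = 1.8 dB.
Output = -11 − 1.8 = -12.8 dBu.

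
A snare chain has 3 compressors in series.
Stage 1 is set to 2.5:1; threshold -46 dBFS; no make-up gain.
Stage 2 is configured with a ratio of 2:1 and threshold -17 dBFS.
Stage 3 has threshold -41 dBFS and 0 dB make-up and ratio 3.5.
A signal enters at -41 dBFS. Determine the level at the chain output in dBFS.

-44 dBFS

Stage 1: overshoot 5 dB → 5/2.5 = 2 dB → -44 dBFS.
Stage 2: below threshold (-44 ≤ -17); passes unchanged; output -44 dBFS.
Stage 3: below threshold (-44 ≤ -41); passes unchanged; output -44 dBFS.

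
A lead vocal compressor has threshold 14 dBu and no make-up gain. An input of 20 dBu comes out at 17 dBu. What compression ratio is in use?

Input overshoot = 20 − 14 = 6 dB; output overshoot = 17 − 14 = 3 dB.
Ratio = 6 / 3 = 2.

2:1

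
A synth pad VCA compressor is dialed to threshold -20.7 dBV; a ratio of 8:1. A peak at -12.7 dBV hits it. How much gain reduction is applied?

7 dB

The signal is 8 dB above threshold.
After 8:1 compression the overshoot becomes 8/8 = 1 dB.
GR = overshoot in − overshoot out = 8 − 1 = 7 dB.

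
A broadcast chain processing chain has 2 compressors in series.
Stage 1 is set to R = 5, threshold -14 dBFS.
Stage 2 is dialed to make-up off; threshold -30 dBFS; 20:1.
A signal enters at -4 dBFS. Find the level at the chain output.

-29.1 dBFS

Stage 1: overshoot 10 dB → 10/5 = 2 dB → -12 dBFS.
Stage 2: overshoot 18 dB → 18/20 = 0.9 dB → -29.1 dBFS.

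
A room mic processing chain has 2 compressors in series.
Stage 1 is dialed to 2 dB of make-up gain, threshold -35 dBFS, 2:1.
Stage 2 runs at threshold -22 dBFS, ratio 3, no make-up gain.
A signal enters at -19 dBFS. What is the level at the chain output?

Stage 1: -19 dBFS is 16 dB over -35 dBFS; at 2:1 that becomes 8 dB over, giving -27 dBFS; +2 dB make-up → -25 dBFS.
Stage 2: below threshold (-25 ≤ -22); passes unchanged; output -25 dBFS.

-25 dBFS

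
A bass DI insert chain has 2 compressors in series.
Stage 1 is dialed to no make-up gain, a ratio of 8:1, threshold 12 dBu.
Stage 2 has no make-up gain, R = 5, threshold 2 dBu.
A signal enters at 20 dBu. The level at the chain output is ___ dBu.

Stage 1: overshoot 8 dB → 8/8 = 1 dB → 13 dBu.
Stage 2: 11 dB above 2 dBu, reduced 5:1 to 2.2 dB above → 4.2 dBu.

4.2 dBu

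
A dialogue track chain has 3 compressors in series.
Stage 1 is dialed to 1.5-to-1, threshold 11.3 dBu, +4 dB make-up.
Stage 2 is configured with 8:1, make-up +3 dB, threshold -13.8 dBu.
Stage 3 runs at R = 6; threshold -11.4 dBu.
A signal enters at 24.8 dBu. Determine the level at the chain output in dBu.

-10.50625 dBu

Stage 1: 13.5 dB above 11.3 dBu, reduced 1.5:1 to 9 dB above → 20.3 dBu; +4 dB make-up → 24.3 dBu.
Stage 2: 24.3 dBu is 38.1 dB over -13.8 dBu; at 8:1 that becomes 4.7625 dB over, giving -9.0375 dBu; +3 dB make-up → -6.0375 dBu.
Stage 3: overshoot 5.3625 dB → 5.3625/6 = 0.89375 dB → -10.50625 dBu.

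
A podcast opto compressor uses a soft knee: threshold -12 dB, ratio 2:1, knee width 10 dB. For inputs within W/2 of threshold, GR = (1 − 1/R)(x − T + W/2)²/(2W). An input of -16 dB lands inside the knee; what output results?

-16.025 dB

x − T + W/2 = -16 − (-12) + 5 = 1.
GR = (1 − 1/2) × 1² / 20 = 0.5 × 1 / 20 = 0.025 dB.
Output = -16 − 0.025 = -16.025 dB.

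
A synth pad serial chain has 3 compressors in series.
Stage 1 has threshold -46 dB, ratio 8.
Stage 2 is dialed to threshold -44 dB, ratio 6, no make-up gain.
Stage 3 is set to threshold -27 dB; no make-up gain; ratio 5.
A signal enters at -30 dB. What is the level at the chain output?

Stage 1: 16 dB above -46 dB, reduced 8:1 to 2 dB above → -44 dB.
Stage 2: -44 dB is at or below the -44 dB threshold — no compression; output -44 dB.
Stage 3: below threshold (-44 ≤ -27); passes unchanged; output -44 dB.

-44 dB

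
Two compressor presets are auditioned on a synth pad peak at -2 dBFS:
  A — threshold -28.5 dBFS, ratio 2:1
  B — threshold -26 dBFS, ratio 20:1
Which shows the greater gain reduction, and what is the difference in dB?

B, by 9.55 dB

A: GR = 26.5 − 26.5/2 = 13.25 dB.
B: GR = 24 − 24/20 = 22.8 dB.
B reduces 9.55 dB more.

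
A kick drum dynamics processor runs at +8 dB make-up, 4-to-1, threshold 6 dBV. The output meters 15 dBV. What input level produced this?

Before make-up, the level was 15 − 8 = 7 dBV.
The compressed level sits 7 − 6 = 1 dB over threshold.
Input overshoot = R × output overshoot = 4 dB → input = 6 + 4 = 10 dBV.

10 dBV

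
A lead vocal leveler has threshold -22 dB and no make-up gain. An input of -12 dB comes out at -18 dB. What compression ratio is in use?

Input overshoot = -12 − (-22) = 10 dB; output overshoot = -18 − (-22) = 4 dB.
Ratio = 10 / 4 = 2.5.

2.5:1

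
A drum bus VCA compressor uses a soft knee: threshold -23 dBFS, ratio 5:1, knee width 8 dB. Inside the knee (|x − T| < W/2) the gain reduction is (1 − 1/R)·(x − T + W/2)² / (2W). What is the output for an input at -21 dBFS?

x − T + W/2 = -21 − (-23) + 4 = 6.
GR = (1 − 1/5) × 6² / 16 = 0.8 × 36 / 16 = 1.8 dB.
Output = -21 − 1.8 = -22.8 dBFS.

-22.8 dBFS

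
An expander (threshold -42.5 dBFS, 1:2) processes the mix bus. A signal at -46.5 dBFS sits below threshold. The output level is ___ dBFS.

Undershoot = (-42.5) − (-46.5) = 4 dB.
At 1:2, that expands to 8 dB under threshold.
Output = -42.5 − 8 = -50.5 dBFS.

-50.5 dBFS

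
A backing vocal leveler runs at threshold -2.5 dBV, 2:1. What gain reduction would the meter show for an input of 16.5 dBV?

16.5 dBV exceeds the threshold by 19 dB.
After 2:1 compression the overshoot becomes 19/2 = 9.5 dB.
GR = overshoot in − overshoot out = 19 − 9.5 = 9.5 dB.

9.5 dB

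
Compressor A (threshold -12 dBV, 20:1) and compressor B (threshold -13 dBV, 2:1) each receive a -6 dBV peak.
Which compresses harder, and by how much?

A, by 2.2 dB

A: overshoot 6 dB → output overshoot 0.3 dB → GR 5.7 dB.
B: overshoot 7 dB → output overshoot 3.5 dB → GR 3.5 dB.
Difference: 2.2 dB in favour of A.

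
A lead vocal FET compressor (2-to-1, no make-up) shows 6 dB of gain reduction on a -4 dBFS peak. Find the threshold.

Gain reduction = -4 − (-10) = 6 dB; output overshoot = GR / (R − 1) = 6 / 1 = 6 dB.
Threshold = output − output overshoot = -10 − 6 = -16 dBFS.

-16 dBFS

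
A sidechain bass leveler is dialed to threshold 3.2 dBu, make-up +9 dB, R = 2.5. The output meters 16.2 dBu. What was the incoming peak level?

Remove make-up: 16.2 − 9 = 7.2 dBu.
That's 4 dB above the 3.2 dBu threshold.
Undo the ratio: input overshoot = 4 × 2.5 = 10 dB, giving input = 13.2 dBu.

13.2 dBu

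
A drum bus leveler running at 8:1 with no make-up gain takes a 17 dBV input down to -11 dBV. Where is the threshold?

Input is 32 dB above T (since output overshoot × R = input overshoot: (-11 − T)·8 = 17 − T gives T = -15 dBV).
Check: -15 + (17 − (-15))/8 = -15 + 4 = -11 dBV. ✓

-15 dBV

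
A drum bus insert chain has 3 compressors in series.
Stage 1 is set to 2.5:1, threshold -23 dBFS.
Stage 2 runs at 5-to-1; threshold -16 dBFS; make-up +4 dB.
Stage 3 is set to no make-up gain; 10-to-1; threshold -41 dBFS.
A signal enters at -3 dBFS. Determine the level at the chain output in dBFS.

Stage 1: overshoot 20 dB → 20/2.5 = 8 dB → -15 dBFS.
Stage 2: 1 dB above -16 dBFS, reduced 5:1 to 0.2 dB above → -15.8 dBFS; +4 dB make-up → -11.8 dBFS.
Stage 3: overshoot 29.2 dB → 29.2/10 = 2.92 dB → -38.08 dBFS.

-38.08 dBFS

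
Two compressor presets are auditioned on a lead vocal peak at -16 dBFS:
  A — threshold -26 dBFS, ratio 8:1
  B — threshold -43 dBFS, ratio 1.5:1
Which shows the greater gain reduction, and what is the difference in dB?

A: GR = 10 − 10/8 = 8.75 dB.
B: GR = 27 − 27/1.5 = 9 dB.
Difference: 0.25 dB in favour of B.

B, by 0.25 dB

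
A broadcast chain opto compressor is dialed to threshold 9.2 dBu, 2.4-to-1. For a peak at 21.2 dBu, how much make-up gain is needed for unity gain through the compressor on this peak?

Overshoot 12 dB → 12/2.4 = 5 dB after compression, so the compressed level is 9.2 + 5 = 14.2 dBu.
Make-up = target − compressed = 21.2 − 14.2 = 7 dB.

7 dB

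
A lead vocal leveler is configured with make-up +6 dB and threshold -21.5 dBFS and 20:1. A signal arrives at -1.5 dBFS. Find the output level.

Overshoot: -1.5 − (-21.5) = 20 dB.
At 20:1 the overshoot is divided by 20, leaving 1 dB above threshold.
Output = -21.5 + 1 = -20.5 dBFS; make-up adds 6 dB, giving -14.5 dBFS.

-14.5 dBFS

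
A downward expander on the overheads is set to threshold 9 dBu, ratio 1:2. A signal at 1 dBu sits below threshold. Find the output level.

-7 dBu

Below threshold, a 1:2 expander applies gain = (2−1)×(T − x) of attenuation.
(2−1) × 8 = 8 dB, so output = 1 − 8 = -7 dBu.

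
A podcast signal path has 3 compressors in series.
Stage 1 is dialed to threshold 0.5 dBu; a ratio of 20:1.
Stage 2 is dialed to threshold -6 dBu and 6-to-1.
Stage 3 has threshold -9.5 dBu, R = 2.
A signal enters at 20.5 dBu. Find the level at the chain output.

Stage 1: overshoot 20 dB → 20/20 = 1 dB → 1.5 dBu.
Stage 2: 1.5 dBu is 7.5 dB over -6 dBu; at 6:1 that becomes 1.25 dB over, giving -4.75 dBu.
Stage 3: 4.75 dB above -9.5 dBu, reduced 2:1 to 2.375 dB above → -7.125 dBu.

-7.125 dBu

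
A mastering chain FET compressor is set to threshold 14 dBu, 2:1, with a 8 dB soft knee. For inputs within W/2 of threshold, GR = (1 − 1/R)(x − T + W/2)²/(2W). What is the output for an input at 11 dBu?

10.96875 dBu

x − T + W/2 = 11 − 14 + 4 = 1.
GR = (1 − 1/2) × 1² / 16 = 0.5 × 1 / 16 = 0.03125 dB.
Output = 11 − 0.03125 = 10.96875 dBu.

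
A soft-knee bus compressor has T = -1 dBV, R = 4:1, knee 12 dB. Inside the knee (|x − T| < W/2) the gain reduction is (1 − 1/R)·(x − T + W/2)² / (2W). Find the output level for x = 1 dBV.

-1 dBV

x − T + W/2 = 1 − (-1) + 6 = 8.
GR = (1 − 1/4) × 8² / 24 = 0.75 × 64 / 24 = 2 dB.
Output = 1 − 2 = -1 dBV.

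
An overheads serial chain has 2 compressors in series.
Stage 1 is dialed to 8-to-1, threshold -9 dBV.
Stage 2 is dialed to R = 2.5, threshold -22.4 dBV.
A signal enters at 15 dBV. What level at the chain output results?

-15.84 dBV

Stage 1: 15 dBV is 24 dB over -9 dBV; at 8:1 that becomes 3 dB over, giving -6 dBV.
Stage 2: 16.4 dB above -22.4 dBV, reduced 2.5:1 to 6.56 dB above → -15.84 dBV.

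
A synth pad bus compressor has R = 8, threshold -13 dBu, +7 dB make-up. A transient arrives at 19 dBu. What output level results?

-2 dBu

The input is 32 dB above the -13 dBu threshold.
The 32 dB excess becomes 4 dB after 8:1 reduction.
So the level is -13 + 4 = -9 dBu; make-up adds 7 dB, giving -2 dBu.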